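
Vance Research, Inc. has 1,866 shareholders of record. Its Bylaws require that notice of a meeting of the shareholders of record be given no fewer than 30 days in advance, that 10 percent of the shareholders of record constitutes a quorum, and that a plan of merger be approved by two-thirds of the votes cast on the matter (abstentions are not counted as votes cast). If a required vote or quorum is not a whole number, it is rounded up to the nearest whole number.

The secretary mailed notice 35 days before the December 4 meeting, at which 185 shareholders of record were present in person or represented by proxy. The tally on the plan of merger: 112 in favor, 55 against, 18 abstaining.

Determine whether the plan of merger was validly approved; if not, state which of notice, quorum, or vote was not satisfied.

Notice: 35 days given; 30 required. Satisfied.
Quorum: 10% of 1,866 = 186.60, rounded up to 187; 185 present. Not satisfied.
Vote: requires two-thirds of the votes cast (185 − 18 abstaining = 167); 2/3 of 167 = 111.33, rounded up to 112, so 112 needed; 112 in favor. Satisfied.

Invalid — quorum requirement not satisfied.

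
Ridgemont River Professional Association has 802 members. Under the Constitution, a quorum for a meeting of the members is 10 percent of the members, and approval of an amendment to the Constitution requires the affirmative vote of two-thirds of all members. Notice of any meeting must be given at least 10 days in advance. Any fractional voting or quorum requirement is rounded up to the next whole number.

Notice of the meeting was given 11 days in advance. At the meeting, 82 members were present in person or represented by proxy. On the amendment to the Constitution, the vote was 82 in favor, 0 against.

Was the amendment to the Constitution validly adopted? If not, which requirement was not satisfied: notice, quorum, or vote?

Notice: 11 days given; 10 required. Satisfied.
Quorum: 10% of 802 = 80.20, rounded up to 81; 82 present. Satisfied.
Vote: requires two-thirds of all members (802); 2/3 of 802 = 534.67, rounded up to 535, so 535 needed; 82 in favor. Not satisfied.

Invalid — vote requirement not satisfied.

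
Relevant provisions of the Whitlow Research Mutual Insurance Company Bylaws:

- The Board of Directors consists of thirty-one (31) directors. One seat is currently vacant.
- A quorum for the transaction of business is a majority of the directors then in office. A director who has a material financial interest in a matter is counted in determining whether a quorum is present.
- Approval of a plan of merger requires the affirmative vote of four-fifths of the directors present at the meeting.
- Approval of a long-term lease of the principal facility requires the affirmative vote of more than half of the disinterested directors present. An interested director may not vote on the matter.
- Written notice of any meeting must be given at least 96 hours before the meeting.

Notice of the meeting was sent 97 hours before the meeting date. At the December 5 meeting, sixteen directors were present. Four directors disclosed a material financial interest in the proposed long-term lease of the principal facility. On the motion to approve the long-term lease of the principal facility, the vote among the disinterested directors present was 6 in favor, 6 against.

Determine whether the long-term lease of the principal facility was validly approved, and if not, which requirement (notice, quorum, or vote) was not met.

Notice: 97 hours given; 96 required (97 ≥ 96). Satisfied.
Quorum: 16 present (interested directors count toward quorum); quorum is 16. Satisfied.
Vote: the long-term lease of the principal facility requires a majority of the disinterested directors present (16 − 4 = 12). A majority of 12 is 7, so 7 affirmative votes are needed; 6 voted in favor. Not satisfied.

Invalid — vote requirement not satisfied.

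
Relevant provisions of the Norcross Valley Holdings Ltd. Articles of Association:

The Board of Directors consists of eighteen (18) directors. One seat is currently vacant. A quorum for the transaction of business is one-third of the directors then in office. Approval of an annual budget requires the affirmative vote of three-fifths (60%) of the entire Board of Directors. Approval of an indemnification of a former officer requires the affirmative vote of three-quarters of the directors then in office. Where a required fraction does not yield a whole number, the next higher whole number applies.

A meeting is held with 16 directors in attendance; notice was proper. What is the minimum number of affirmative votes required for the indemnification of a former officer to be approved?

13

The indemnification of a former officer requires three-fourths of the directors then in office (17).
3/4 of 17 = 12.75, rounded up to 13.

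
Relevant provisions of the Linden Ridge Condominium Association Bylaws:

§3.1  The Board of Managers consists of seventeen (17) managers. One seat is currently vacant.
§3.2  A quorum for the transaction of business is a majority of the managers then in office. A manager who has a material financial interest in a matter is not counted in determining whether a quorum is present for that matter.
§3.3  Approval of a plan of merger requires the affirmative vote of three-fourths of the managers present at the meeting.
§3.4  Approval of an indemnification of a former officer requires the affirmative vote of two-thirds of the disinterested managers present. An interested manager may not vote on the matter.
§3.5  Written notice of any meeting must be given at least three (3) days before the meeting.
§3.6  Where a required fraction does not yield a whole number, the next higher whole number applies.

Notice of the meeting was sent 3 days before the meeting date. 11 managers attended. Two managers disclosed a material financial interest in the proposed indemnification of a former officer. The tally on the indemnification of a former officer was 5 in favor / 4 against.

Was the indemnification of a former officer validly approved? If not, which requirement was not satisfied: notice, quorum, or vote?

Notice: 3 days given; 3 required (3 ≥ 3). Satisfied.
Quorum: 11 present, but the 2 interested managers do not count, leaving 9. Quorum is 9. Satisfied.
Vote: the indemnification of a former officer requires two-thirds of the disinterested managers present (11 − 2 = 9). 2/3 of 9 = 6, so 6 affirmative votes are needed; 5 voted in favor. Not satisfied.

Invalid — vote requirement not satisfied.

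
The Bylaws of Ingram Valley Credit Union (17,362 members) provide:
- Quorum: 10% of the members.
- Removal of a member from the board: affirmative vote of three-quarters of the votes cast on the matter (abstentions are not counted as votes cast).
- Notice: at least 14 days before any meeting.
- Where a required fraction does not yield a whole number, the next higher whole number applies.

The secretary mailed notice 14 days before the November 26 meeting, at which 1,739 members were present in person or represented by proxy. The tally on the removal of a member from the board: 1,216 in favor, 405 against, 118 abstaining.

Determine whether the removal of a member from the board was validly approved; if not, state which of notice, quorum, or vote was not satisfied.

Notice: 14 days given; 14 required. Satisfied.
Quorum: 10% of 17,362 = 1,736.20, rounded up to 1,737; 1,739 present. Satisfied.
Vote: requires three-fourths of the votes cast (1,739 − 118 abstaining = 1,621); 3/4 of 1621 = 1215.75, rounded up to 1216, so 1,216 needed; 1,216 in favor. Satisfied.

Valid — all requirements satisfied.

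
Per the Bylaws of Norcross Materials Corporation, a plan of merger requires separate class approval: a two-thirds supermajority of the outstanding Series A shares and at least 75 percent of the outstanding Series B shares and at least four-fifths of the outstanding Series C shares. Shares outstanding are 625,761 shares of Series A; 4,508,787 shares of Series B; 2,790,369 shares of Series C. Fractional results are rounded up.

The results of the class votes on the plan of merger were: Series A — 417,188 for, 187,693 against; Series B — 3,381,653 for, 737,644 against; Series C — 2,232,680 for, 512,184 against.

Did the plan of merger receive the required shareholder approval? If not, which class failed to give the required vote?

Approved — every class gave the required vote.

Series A: 2/3 of 625761 = 417174; 417,174 required, 417,188 in favor — approved.
Series B: 3/4 of 4508787 = 3381590.25, rounded up to 3381591; 3,381,591 required, 3,381,653 in favor — approved.
Series C: 4/5 of 2790369 = 2232295.20, rounded up to 2232296; 2,232,296 required, 2,232,680 in favor — approved.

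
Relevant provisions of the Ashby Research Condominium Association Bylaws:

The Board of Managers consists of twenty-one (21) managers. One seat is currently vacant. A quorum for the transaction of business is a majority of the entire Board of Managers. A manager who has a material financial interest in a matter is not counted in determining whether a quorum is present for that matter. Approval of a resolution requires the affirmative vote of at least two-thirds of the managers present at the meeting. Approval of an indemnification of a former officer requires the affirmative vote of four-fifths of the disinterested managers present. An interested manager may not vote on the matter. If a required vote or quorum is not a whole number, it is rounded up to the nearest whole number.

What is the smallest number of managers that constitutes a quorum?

A majority of 21 is 11.

11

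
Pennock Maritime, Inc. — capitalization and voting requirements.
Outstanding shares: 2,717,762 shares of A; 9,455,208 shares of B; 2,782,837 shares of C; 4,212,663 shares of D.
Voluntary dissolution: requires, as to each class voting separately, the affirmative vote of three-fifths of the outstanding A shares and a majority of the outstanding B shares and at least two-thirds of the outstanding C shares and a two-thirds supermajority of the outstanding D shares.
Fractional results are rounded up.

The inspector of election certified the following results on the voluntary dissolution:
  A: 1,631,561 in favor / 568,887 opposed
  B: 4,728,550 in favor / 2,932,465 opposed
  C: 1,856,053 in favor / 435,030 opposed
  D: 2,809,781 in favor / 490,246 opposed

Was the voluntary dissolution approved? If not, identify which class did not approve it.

A: 3/5 of 2717762 = 1630657.20, rounded up to 1630658; 1,630,658 required, 1,631,561 in favor — approved.
B: a majority of 9455208 is 4727605; 4,727,605 required, 4,728,550 in favor — approved.
C: 2/3 of 2782837 = 1855224.67, rounded up to 1855225; 1,855,225 required, 1,856,053 in favor — approved.
D: 2/3 of 4212663 = 2808442; 2,808,442 required, 2,809,781 in favor — approved.

Approved — every class gave the required vote.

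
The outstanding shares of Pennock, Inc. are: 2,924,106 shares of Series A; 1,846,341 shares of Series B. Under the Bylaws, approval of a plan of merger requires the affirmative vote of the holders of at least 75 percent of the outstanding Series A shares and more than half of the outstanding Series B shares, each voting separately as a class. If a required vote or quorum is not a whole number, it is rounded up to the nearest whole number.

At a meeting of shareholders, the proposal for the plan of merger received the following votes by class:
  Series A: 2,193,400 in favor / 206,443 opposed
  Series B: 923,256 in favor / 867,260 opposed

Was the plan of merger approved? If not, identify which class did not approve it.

Approved — every class gave the required vote.

Series A: 3/4 of 2924106 = 2193079.50, rounded up to 2193080; 2,193,080 required, 2,193,400 in favor — approved.
Series B: a majority of 1846341 is 923171; 923,171 required, 923,256 in favor — approved.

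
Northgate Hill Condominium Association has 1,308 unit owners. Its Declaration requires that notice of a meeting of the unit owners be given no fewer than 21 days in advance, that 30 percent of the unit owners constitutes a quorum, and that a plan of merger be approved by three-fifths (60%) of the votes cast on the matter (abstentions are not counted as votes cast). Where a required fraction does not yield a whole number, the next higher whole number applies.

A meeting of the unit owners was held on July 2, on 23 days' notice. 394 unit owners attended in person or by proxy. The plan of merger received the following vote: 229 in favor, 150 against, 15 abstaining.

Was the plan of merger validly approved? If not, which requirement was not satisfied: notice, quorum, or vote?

Valid — all requirements satisfied.

Notice: 23 days given; 21 required. Satisfied.
Quorum: 30% of 1,308 = 392.40, rounded up to 393; 394 present. Satisfied.
Vote: requires three-fifths of the votes cast (394 − 15 abstaining = 379); 3/5 of 379 = 227.40, rounded up to 228, so 228 needed; 229 in favor. Satisfied.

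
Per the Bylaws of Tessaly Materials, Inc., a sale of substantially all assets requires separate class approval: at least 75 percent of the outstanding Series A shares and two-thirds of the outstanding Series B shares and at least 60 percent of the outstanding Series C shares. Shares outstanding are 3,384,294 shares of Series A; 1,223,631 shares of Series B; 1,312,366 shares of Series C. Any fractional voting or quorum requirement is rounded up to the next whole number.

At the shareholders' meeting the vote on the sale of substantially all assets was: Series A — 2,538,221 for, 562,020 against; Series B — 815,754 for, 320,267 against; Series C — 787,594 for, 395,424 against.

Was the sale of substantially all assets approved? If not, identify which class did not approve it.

Series A: 3/4 of 3384294 = 2538220.50, rounded up to 2538221; 2,538,221 required, 2,538,221 in favor — approved.
Series B: 2/3 of 1223631 = 815754; 815,754 required, 815,754 in favor — approved.
Series C: 3/5 of 1312366 = 787419.60, rounded up to 787420; 787,420 required, 787,594 in favor — approved.

Approved — every class gave the required vote.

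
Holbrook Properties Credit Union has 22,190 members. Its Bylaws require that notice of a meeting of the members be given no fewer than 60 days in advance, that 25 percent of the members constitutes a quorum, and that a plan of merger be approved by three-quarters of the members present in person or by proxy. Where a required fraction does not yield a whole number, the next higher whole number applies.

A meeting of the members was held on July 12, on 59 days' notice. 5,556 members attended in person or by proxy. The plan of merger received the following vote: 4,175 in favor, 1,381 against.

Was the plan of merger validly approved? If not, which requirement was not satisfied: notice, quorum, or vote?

Notice: 59 days given; 60 required. Not satisfied.
Quorum: 25% of 22,190 = 5,547.50, rounded up to 5,548; 5,556 present. Satisfied.
Vote: requires three-fourths of those present (5,556); 3/4 of 5556 = 4167, so 4,167 needed; 4,175 in favor. Satisfied.

Invalid — notice requirement not satisfied.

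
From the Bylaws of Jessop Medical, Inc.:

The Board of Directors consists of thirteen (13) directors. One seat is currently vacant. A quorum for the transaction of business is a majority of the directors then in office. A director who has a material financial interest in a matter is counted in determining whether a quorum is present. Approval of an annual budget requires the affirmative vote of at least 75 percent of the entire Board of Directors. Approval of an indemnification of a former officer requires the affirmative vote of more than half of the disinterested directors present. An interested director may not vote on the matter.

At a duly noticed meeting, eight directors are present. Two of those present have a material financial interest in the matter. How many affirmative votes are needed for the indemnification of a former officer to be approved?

4

The indemnification of a former officer requires a majority of the disinterested directors present (8 − 2 = 6).
A majority of 6 is 4.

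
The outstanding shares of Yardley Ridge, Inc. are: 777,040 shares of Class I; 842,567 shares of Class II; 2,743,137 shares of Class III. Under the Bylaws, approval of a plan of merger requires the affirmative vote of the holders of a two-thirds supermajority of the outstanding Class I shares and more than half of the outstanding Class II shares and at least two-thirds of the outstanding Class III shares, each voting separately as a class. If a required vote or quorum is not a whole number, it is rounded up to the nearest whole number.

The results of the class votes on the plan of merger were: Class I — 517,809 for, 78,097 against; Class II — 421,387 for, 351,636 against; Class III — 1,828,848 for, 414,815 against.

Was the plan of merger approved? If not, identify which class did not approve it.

Not approved — the Class I shares did not give the required vote.

Class I: 2/3 of 777040 = 518026.67, rounded up to 518027; 518,027 required, 517,809 in favor — not approved.
Class II: a majority of 842567 is 421284; 421,284 required, 421,387 in favor — approved.
Class III: 2/3 of 2743137 = 1828758; 1,828,758 required, 1,828,848 in favor — approved.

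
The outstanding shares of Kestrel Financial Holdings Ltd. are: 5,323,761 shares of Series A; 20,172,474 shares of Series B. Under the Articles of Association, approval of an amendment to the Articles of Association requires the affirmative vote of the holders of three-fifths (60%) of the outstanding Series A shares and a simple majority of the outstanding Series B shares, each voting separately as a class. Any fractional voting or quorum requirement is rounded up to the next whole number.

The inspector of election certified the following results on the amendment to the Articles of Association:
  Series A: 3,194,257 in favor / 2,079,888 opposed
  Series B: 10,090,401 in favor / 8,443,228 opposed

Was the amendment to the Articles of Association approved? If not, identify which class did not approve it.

Series A: 3/5 of 5323761 = 3194256.60, rounded up to 3194257; 3,194,257 required, 3,194,257 in favor — approved.
Series B: a majority of 20172474 is 10086238; 10,086,238 required, 10,090,401 in favor — approved.

Approved — every class gave the required vote.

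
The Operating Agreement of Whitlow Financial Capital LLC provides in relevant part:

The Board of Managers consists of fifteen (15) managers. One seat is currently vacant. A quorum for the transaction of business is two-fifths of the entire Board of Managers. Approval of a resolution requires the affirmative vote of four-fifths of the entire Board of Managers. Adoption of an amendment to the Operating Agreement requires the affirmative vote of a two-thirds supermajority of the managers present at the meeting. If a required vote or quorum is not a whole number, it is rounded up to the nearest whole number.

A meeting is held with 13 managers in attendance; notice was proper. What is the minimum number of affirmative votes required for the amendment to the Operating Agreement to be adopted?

9

The amendment to the Operating Agreement requires two-thirds of the managers present (13).
2/3 of 13 = 8.67, rounded up to 9.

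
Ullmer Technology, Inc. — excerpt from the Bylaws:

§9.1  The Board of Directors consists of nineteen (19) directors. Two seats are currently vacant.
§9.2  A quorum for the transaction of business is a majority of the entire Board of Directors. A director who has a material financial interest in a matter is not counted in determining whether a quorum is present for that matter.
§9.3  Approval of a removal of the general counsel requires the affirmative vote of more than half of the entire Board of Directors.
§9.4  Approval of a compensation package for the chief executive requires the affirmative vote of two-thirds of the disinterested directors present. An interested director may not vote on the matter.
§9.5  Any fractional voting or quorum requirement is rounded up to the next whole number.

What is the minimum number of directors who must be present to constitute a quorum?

10

A majority of 19 is 10.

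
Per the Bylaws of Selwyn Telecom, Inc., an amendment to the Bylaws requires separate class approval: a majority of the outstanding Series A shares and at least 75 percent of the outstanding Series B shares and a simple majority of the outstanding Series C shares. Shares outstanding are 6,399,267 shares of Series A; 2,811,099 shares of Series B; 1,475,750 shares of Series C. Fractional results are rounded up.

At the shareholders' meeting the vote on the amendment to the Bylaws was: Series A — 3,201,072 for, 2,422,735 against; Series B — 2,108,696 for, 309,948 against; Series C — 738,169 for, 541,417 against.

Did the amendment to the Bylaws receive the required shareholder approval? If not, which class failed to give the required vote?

Series A: a majority of 6399267 is 3199634; 3,199,634 required, 3,201,072 in favor — approved.
Series B: 3/4 of 2811099 = 2108324.25, rounded up to 2108325; 2,108,325 required, 2,108,696 in favor — approved.
Series C: a majority of 1475750 is 737876; 737,876 required, 738,169 in favor — approved.

Approved — every class gave the required vote.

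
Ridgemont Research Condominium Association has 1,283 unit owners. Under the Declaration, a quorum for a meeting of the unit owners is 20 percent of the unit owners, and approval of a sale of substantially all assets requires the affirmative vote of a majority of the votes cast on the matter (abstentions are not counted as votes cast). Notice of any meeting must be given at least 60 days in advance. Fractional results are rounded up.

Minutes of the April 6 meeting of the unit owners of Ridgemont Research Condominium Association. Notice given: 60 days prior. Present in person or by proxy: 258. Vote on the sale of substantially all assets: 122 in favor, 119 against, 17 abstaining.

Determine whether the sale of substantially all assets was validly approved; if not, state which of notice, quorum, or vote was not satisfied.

Valid — all requirements satisfied.

Notice: 60 days given; 60 required. Satisfied.
Quorum: 20% of 1,283 = 256.60, rounded up to 257; 258 present. Satisfied.
Vote: requires a majority of the votes cast (258 − 17 abstaining = 241); a majority of 241 is 121, so 121 needed; 122 in favor. Satisfied.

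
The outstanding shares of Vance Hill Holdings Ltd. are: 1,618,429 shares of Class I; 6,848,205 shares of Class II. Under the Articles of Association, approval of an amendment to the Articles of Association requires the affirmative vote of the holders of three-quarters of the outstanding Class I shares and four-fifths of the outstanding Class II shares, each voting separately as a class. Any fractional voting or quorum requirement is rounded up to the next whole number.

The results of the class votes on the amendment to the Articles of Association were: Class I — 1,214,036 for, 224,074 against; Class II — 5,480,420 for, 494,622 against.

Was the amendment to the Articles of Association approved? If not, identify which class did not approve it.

Approved — every class gave the required vote.

Class I: 3/4 of 1618429 = 1213821.75, rounded up to 1213822; 1,213,822 required, 1,214,036 in favor — approved.
Class II: 4/5 of 6848205 = 5478564; 5,478,564 required, 5,480,420 in favor — approved.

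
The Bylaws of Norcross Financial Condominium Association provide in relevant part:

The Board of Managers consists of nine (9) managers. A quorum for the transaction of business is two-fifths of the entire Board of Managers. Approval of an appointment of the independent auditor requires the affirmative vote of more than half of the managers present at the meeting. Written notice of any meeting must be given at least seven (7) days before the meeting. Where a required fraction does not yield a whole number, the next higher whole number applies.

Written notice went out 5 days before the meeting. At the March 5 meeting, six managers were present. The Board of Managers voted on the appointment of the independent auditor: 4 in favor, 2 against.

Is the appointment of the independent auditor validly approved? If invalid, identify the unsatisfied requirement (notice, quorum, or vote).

Invalid — notice requirement not satisfied.

Notice: 5 days given; 7 required (5 < 7). Not satisfied.
Quorum: 6 present; quorum is 4. Satisfied.
Vote: the appointment of the independent auditor requires a majority of the managers present (6). A majority of 6 is 4, so 4 affirmative votes are needed; 4 voted in favor. Satisfied.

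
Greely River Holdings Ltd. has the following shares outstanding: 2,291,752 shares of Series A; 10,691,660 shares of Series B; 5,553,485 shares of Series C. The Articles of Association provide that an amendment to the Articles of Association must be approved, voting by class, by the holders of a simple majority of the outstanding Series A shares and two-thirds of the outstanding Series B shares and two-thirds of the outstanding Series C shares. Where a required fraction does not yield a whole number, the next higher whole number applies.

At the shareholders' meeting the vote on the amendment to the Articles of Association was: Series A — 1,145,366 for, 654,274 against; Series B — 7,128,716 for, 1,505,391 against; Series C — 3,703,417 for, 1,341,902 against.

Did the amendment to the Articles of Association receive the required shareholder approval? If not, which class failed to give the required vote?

Series A: a majority of 2291752 is 1145877; 1,145,877 required, 1,145,366 in favor — not approved.
Series B: 2/3 of 10691660 = 7127773.33, rounded up to 7127774; 7,127,774 required, 7,128,716 in favor — approved.
Series C: 2/3 of 5553485 = 3702323.33, rounded up to 3702324; 3,702,324 required, 3,703,417 in favor — approved.

Not approved — the Series A shares did not give the required vote.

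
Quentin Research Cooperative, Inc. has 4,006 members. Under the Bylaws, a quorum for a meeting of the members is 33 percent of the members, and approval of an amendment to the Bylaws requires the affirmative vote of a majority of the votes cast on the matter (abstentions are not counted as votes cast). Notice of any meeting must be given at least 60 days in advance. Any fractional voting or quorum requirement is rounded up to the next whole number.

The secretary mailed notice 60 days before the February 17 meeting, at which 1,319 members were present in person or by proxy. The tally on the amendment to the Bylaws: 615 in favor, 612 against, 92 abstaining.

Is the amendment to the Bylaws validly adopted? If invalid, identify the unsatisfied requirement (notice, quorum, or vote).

Notice: 60 days given; 60 required. Satisfied.
Quorum: 33% of 4,006 = 1,321.98, rounded up to 1,322; 1,319 present. Not satisfied.
Vote: requires a majority of the votes cast (1,319 − 92 abstaining = 1,227); a majority of 1227 is 614, so 614 needed; 615 in favor. Satisfied.

Invalid — quorum requirement not satisfied.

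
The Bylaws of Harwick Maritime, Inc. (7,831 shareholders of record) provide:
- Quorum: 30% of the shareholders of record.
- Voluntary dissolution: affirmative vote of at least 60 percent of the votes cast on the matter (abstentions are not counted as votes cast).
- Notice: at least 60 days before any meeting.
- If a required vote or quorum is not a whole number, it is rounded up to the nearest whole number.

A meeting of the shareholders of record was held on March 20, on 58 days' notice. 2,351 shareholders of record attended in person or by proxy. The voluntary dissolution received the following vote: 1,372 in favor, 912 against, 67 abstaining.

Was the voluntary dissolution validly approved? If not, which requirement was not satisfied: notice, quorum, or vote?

Notice: 58 days given; 60 required. Not satisfied.
Quorum: 30% of 7,831 = 2,349.30, rounded up to 2,350; 2,351 present. Satisfied.
Vote: requires three-fifths of the votes cast (2,351 − 67 abstaining = 2,284); 3/5 of 2284 = 1370.40, rounded up to 1371, so 1,371 needed; 1,372 in favor. Satisfied.

Invalid — notice requirement not satisfied.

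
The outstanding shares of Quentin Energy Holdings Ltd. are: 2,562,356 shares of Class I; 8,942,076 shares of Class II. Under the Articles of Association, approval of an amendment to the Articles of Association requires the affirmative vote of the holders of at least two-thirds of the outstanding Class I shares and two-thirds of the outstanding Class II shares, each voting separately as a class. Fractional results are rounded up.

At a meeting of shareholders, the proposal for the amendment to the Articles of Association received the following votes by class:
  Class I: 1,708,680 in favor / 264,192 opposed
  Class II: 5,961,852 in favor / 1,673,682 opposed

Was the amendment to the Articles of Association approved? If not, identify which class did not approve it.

Approved — every class gave the required vote.

Class I: 2/3 of 2562356 = 1708237.33, rounded up to 1708238; 1,708,238 required, 1,708,680 in favor — approved.
Class II: 2/3 of 8942076 = 5961384; 5,961,384 required, 5,961,852 in favor — approved.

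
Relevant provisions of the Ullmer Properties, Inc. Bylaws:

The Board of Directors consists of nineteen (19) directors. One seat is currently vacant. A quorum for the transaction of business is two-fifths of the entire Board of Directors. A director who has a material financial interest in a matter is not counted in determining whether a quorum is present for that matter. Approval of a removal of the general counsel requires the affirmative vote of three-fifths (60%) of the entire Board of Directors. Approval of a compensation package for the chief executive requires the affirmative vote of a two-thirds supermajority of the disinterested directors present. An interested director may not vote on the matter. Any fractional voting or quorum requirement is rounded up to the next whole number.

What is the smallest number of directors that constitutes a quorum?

2/5 of 19 = 7.60, rounded up to 8.

8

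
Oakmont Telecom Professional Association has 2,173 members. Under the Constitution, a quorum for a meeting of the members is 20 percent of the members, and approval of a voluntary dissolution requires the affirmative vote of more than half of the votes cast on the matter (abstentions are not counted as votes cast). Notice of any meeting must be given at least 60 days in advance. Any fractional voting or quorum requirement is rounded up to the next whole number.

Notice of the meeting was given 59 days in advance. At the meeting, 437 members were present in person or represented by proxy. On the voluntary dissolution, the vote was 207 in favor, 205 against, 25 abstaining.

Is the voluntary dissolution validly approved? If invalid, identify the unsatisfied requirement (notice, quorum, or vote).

Notice: 59 days given; 60 required. Not satisfied.
Quorum: 20% of 2,173 = 434.60, rounded up to 435; 437 present. Satisfied.
Vote: requires a majority of the votes cast (437 − 25 abstaining = 412); a majority of 412 is 207, so 207 needed; 207 in favor. Satisfied.

Invalid — notice requirement not satisfied.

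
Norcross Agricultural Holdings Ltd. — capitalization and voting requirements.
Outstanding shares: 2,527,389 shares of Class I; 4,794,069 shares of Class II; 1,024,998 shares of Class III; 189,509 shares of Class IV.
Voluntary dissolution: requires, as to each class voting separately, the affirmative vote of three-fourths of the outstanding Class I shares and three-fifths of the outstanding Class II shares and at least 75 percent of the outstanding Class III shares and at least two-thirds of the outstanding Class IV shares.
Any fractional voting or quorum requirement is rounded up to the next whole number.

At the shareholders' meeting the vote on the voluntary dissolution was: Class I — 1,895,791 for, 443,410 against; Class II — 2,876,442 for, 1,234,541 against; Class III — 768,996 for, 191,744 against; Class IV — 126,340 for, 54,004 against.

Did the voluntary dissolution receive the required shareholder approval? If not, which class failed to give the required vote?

Approved — every class gave the required vote.

Class I: 3/4 of 2527389 = 1895541.75, rounded up to 1895542; 1,895,542 required, 1,895,791 in favor — approved.
Class II: 3/5 of 4794069 = 2876441.40, rounded up to 2876442; 2,876,442 required, 2,876,442 in favor — approved.
Class III: 3/4 of 1024998 = 768748.50, rounded up to 768749; 768,749 required, 768,996 in favor — approved.
Class IV: 2/3 of 189509 = 126339.33, rounded up to 126340; 126,340 required, 126,340 in favor — approved.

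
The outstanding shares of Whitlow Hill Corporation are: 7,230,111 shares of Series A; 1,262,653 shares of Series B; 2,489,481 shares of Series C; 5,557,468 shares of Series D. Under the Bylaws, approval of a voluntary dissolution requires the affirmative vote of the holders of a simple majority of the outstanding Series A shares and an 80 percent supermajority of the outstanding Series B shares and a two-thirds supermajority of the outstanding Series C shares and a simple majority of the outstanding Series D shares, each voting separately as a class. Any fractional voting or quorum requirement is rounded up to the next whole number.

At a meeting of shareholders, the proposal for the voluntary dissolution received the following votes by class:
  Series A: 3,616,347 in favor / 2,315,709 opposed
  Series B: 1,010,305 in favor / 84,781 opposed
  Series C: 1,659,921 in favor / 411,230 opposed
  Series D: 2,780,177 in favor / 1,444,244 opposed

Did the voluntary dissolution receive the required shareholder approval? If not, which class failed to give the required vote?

Approved — every class gave the required vote.

Series A: a majority of 7230111 is 3615056; 3,615,056 required, 3,616,347 in favor — approved.
Series B: 4/5 of 1262653 = 1010122.40, rounded up to 1010123; 1,010,123 required, 1,010,305 in favor — approved.
Series C: 2/3 of 2489481 = 1659654; 1,659,654 required, 1,659,921 in favor — approved.
Series D: a majority of 5557468 is 2778735; 2,778,735 required, 2,780,177 in favor — approved.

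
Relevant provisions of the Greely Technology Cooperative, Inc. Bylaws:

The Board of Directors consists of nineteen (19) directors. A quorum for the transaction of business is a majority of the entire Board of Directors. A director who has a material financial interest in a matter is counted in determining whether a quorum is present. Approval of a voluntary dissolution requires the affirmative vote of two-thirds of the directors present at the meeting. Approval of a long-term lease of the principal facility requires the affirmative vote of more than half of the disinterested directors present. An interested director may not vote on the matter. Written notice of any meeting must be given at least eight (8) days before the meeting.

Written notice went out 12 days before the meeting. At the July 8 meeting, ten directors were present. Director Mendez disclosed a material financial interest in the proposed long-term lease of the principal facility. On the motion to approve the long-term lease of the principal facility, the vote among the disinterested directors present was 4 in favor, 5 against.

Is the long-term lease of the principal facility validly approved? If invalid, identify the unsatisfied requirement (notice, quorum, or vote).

Invalid — vote requirement not satisfied.

Notice: 12 days given; 8 required (12 ≥ 8). Satisfied.
Quorum: 10 present (interested directors count toward quorum); quorum is 10. Satisfied.
Vote: the long-term lease of the principal facility requires a majority of the disinterested directors present (10 − 1 = 9). A majority of 9 is 5, so 5 affirmative votes are needed; 4 voted in favor. Not satisfied.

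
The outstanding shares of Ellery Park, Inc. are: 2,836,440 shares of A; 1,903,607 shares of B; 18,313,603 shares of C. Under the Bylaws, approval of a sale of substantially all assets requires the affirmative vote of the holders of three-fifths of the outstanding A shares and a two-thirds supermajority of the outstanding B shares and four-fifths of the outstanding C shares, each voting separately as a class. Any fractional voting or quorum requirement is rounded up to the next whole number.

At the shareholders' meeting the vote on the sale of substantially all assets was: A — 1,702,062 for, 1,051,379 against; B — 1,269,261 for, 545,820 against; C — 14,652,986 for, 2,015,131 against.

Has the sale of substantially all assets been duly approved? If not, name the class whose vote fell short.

A: 3/5 of 2836440 = 1701864; 1,701,864 required, 1,702,062 in favor — approved.
B: 2/3 of 1903607 = 1269071.33, rounded up to 1269072; 1,269,072 required, 1,269,261 in favor — approved.
C: 4/5 of 18313603 = 14650882.40, rounded up to 14650883; 14,650,883 required, 14,652,986 in favor — approved.

Approved — every class gave the required vote.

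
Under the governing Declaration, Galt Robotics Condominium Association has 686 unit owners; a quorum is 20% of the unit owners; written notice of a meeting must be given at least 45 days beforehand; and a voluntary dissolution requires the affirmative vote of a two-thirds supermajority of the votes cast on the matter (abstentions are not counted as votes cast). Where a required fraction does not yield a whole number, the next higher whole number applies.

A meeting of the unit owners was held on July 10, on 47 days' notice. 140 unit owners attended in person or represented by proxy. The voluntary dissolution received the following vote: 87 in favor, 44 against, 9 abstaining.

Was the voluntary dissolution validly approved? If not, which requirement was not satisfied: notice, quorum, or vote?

Notice: 47 days given; 45 required. Satisfied.
Quorum: 20% of 686 = 137.20, rounded up to 138; 140 present. Satisfied.
Vote: requires two-thirds of the votes cast (140 − 9 abstaining = 131); 2/3 of 131 = 87.33, rounded up to 88, so 88 needed; 87 in favor. Not satisfied.

Invalid — vote requirement not satisfied.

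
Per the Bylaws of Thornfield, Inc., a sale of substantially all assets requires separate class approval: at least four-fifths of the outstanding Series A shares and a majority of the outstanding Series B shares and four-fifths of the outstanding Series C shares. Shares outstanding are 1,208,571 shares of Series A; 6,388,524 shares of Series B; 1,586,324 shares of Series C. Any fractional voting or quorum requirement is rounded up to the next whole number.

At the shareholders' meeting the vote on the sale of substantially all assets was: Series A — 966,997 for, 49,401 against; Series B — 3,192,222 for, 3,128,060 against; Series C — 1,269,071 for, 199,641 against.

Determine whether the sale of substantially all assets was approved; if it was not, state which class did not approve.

Series A: 4/5 of 1208571 = 966856.80, rounded up to 966857; 966,857 required, 966,997 in favor — approved.
Series B: a majority of 6388524 is 3194263; 3,194,263 required, 3,192,222 in favor — not approved.
Series C: 4/5 of 1586324 = 1269059.20, rounded up to 1269060; 1,269,060 required, 1,269,071 in favor — approved.

Not approved — the Series B shares did not give the required vote.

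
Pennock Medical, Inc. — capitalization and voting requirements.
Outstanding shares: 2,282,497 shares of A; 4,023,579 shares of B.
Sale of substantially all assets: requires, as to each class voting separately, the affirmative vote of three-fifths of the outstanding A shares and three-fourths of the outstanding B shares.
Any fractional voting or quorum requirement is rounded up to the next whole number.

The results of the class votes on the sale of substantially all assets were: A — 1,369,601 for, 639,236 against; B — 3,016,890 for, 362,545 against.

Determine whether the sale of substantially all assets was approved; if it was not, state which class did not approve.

Not approved — the B shares did not give the required vote.

A: 3/5 of 2282497 = 1369498.20, rounded up to 1369499; 1,369,499 required, 1,369,601 in favor — approved.
B: 3/4 of 4023579 = 3017684.25, rounded up to 3017685; 3,017,685 required, 3,016,890 in favor — not approved.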